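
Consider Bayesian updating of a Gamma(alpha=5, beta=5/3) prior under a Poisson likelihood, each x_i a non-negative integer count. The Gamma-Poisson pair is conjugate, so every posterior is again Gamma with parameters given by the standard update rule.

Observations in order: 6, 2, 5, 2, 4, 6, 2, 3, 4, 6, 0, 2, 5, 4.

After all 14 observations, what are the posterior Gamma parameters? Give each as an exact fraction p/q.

obs 1: x=6 → posterior Gamma(11, 8/3)
obs 2: x=2 → posterior Gamma(13, 11/3)
obs 3: x=5 → posterior Gamma(18, 14/3)
obs 4: x=2 → posterior Gamma(20, 17/3)
obs 5: x=4 → posterior Gamma(24, 20/3)
obs 6: x=6 → posterior Gamma(30, 23/3)
obs 7: x=2 → posterior Gamma(32, 26/3)
obs 8: x=3 → posterior Gamma(35, 29/3)
obs 9: x=4 → posterior Gamma(39, 32/3)
obs 10: x=6 → posterior Gamma(45, 35/3)
obs 11: x=0 → posterior Gamma(45, 38/3)
obs 12: x=2 → posterior Gamma(47, 41/3)
obs 13: x=5 → posterior Gamma(52, 44/3)
obs 14: x=4 → posterior Gamma(56, 47/3)

alpha=56, beta=47/3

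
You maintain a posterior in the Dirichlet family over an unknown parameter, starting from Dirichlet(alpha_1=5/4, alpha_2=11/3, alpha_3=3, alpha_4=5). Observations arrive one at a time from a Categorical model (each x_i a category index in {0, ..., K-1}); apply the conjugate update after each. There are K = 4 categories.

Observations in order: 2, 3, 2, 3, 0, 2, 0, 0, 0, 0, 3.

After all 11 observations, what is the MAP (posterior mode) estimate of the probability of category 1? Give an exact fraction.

32/239

obs 1: x=2 → posterior Dirichlet(5/4, 11/3, 4, 5)
obs 2: x=3 → posterior Dirichlet(5/4, 11/3, 4, 6)
obs 3: x=2 → posterior Dirichlet(5/4, 11/3, 5, 6)
obs 4: x=3 → posterior Dirichlet(5/4, 11/3, 5, 7)
obs 5: x=0 → posterior Dirichlet(9/4, 11/3, 5, 7)
obs 6: x=2 → posterior Dirichlet(9/4, 11/3, 6, 7)
obs 7: x=0 → posterior Dirichlet(13/4, 11/3, 6, 7)
obs 8: x=0 → posterior Dirichlet(17/4, 11/3, 6, 7)
obs 9: x=0 → posterior Dirichlet(21/4, 11/3, 6, 7)
obs 10: x=0 → posterior Dirichlet(25/4, 11/3, 6, 7)
obs 11: x=3 → posterior Dirichlet(25/4, 11/3, 6, 8)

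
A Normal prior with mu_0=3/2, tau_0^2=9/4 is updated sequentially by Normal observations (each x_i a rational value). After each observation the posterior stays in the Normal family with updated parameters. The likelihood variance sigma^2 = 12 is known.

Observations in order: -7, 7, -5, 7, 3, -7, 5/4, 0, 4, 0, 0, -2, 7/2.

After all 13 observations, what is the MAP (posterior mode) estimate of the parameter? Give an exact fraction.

obs 1: x=-7 → posterior Normal(3/19, 36/19)
obs 2: x=7 → posterior Normal(12/11, 18/11)
obs 3: x=-5 → posterior Normal(9/25, 36/25)
obs 4: x=7 → posterior Normal(15/14, 9/7)
obs 5: x=3 → posterior Normal(39/31, 36/31)
obs 6: x=-7 → posterior Normal(9/17, 18/17)
obs 7: x=5/4 → posterior Normal(87/148, 36/37)
obs 8: x=0 → posterior Normal(87/160, 9/10)
obs 9: x=4 → posterior Normal(135/172, 36/43)
obs 10: x=0 → posterior Normal(135/184, 18/23)
obs 11: x=0 → posterior Normal(135/196, 36/49)
obs 12: x=-2 → posterior Normal(111/208, 9/13)
obs 13: x=7/2 → posterior Normal(153/220, 36/55)

153/220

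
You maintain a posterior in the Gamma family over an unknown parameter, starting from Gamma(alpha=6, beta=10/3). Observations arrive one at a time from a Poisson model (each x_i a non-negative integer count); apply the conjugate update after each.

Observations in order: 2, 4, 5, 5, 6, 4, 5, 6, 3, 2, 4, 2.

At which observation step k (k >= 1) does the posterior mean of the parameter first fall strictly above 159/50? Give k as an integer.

obs 1: x=2 → posterior Gamma(8, 13/3)
obs 2: x=4 → posterior Gamma(12, 16/3)
obs 3: x=5 → posterior Gamma(17, 19/3)
obs 4: x=5 → posterior Gamma(22, 22/3)
obs 5: x=6 → posterior Gamma(28, 25/3)
obs 6: x=4 → posterior Gamma(32, 28/3)
obs 7: x=5 → posterior Gamma(37, 31/3)
obs 8: x=6 → posterior Gamma(43, 34/3)
obs 9: x=3 → posterior Gamma(46, 37/3)
obs 10: x=2 → posterior Gamma(48, 40/3)
obs 11: x=4 → posterior Gamma(52, 43/3)
obs 12: x=2 → posterior Gamma(54, 46/3)

k = 5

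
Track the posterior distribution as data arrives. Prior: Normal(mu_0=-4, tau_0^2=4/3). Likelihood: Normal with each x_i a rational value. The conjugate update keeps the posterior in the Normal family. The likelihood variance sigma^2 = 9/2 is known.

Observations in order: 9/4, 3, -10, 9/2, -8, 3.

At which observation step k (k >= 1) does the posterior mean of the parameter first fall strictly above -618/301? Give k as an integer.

k = 2

obs 1: x=9/4 → posterior Normal(-18/7, 36/35)
obs 2: x=3 → posterior Normal(-66/43, 36/43)
obs 3: x=-10 → posterior Normal(-146/51, 12/17)
obs 4: x=9/2 → posterior Normal(-110/59, 36/59)
obs 5: x=-8 → posterior Normal(-174/67, 36/67)
obs 6: x=3 → posterior Normal(-2, 12/25)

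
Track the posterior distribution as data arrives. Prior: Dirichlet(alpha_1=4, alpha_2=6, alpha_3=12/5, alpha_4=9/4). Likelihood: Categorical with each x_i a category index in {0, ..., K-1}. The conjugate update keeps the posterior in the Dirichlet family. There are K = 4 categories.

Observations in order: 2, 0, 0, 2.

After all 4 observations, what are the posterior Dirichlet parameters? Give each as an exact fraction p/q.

alpha_1=6, alpha_2=6, alpha_3=22/5, alpha_4=9/4

obs 1: x=2 → posterior Dirichlet(4, 6, 17/5, 9/4)
obs 2: x=0 → posterior Dirichlet(5, 6, 17/5, 9/4)
obs 3: x=0 → posterior Dirichlet(6, 6, 17/5, 9/4)
obs 4: x=2 → posterior Dirichlet(6, 6, 22/5, 9/4)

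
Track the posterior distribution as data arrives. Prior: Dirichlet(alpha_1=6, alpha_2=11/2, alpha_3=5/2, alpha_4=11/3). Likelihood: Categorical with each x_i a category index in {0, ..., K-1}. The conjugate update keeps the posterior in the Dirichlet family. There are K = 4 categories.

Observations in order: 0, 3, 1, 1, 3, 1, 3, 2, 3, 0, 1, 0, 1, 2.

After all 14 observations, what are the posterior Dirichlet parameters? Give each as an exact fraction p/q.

obs 1: x=0 → posterior Dirichlet(7, 11/2, 5/2, 11/3)
obs 2: x=3 → posterior Dirichlet(7, 11/2, 5/2, 14/3)
obs 3: x=1 → posterior Dirichlet(7, 13/2, 5/2, 14/3)
obs 4: x=1 → posterior Dirichlet(7, 15/2, 5/2, 14/3)
obs 5: x=3 → posterior Dirichlet(7, 15/2, 5/2, 17/3)
obs 6: x=1 → posterior Dirichlet(7, 17/2, 5/2, 17/3)
obs 7: x=3 → posterior Dirichlet(7, 17/2, 5/2, 20/3)
obs 8: x=2 → posterior Dirichlet(7, 17/2, 7/2, 20/3)
obs 9: x=3 → posterior Dirichlet(7, 17/2, 7/2, 23/3)
obs 10: x=0 → posterior Dirichlet(8, 17/2, 7/2, 23/3)
obs 11: x=1 → posterior Dirichlet(8, 19/2, 7/2, 23/3)
obs 12: x=0 → posterior Dirichlet(9, 19/2, 7/2, 23/3)
obs 13: x=1 → posterior Dirichlet(9, 21/2, 7/2, 23/3)
obs 14: x=2 → posterior Dirichlet(9, 21/2, 9/2, 23/3)

alpha_1=9, alpha_2=21/2, alpha_3=9/2, alpha_4=23/3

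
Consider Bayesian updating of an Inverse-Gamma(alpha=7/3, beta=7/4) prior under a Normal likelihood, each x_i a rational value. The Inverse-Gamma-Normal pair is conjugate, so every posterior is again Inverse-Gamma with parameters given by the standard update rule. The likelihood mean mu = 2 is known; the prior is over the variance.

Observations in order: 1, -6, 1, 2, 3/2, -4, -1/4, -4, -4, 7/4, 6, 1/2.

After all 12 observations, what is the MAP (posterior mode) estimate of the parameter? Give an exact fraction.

obs 1: x=1 → posterior Inverse-Gamma(17/6, 9/4)
obs 2: x=-6 → posterior Inverse-Gamma(10/3, 137/4)
obs 3: x=1 → posterior Inverse-Gamma(23/6, 139/4)
obs 4: x=2 → posterior Inverse-Gamma(13/3, 139/4)
obs 5: x=3/2 → posterior Inverse-Gamma(29/6, 279/8)
obs 6: x=-4 → posterior Inverse-Gamma(16/3, 423/8)
obs 7: x=-1/4 → posterior Inverse-Gamma(35/6, 1773/32)
obs 8: x=-4 → posterior Inverse-Gamma(19/3, 2349/32)
obs 9: x=-4 → posterior Inverse-Gamma(41/6, 2925/32)
obs 10: x=7/4 → posterior Inverse-Gamma(22/3, 1463/16)
obs 11: x=6 → posterior Inverse-Gamma(47/6, 1591/16)
obs 12: x=1/2 → posterior Inverse-Gamma(25/3, 1609/16)

4827/448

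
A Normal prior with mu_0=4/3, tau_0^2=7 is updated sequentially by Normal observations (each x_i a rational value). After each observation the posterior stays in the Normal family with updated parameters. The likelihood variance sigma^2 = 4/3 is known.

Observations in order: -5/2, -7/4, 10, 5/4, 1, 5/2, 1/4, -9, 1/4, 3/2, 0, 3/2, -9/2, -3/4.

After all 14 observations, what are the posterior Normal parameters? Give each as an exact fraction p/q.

mu_0=1/3576, tau_0^2=14/149

obs 1: x=-5/2 → posterior Normal(-283/150, 28/25)
obs 2: x=-7/4 → posterior Normal(-1007/552, 14/23)
obs 3: x=10 → posterior Normal(1513/804, 28/67)
obs 4: x=5/4 → posterior Normal(457/264, 7/22)
obs 5: x=1 → posterior Normal(520/327, 28/109)
obs 6: x=5/2 → posterior Normal(271/156, 14/65)
obs 7: x=1/4 → posterior Normal(2773/1812, 28/151)
obs 8: x=-9 → posterior Normal(505/2064, 7/43)
obs 9: x=1/4 → posterior Normal(142/579, 28/193)
obs 10: x=3/2 → posterior Normal(473/1284, 14/107)
obs 11: x=0 → posterior Normal(473/1410, 28/235)
obs 12: x=3/2 → posterior Normal(331/768, 7/64)
obs 13: x=-9/2 → posterior Normal(95/1662, 28/277)
obs 14: x=-3/4 → posterior Normal(1/3576, 14/149)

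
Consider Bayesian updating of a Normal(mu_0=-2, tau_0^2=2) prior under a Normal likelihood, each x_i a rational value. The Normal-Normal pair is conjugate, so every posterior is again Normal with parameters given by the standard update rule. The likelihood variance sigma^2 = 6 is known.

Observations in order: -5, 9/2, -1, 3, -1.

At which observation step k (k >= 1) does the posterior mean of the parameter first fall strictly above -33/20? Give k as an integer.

obs 1: x=-5 → posterior Normal(-11/4, 3/2)
obs 2: x=9/2 → posterior Normal(-13/10, 6/5)
obs 3: x=-1 → posterior Normal(-5/4, 1)
obs 4: x=3 → posterior Normal(-9/14, 6/7)
obs 5: x=-1 → posterior Normal(-11/16, 3/4)

k = 2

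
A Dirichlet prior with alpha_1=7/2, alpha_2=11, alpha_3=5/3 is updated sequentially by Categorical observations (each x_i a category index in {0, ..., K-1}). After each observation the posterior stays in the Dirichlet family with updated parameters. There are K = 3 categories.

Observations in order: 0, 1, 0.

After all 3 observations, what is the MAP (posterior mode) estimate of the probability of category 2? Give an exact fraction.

obs 1: x=0 → posterior Dirichlet(9/2, 11, 5/3)
obs 2: x=1 → posterior Dirichlet(9/2, 12, 5/3)
obs 3: x=0 → posterior Dirichlet(11/2, 12, 5/3)

4/97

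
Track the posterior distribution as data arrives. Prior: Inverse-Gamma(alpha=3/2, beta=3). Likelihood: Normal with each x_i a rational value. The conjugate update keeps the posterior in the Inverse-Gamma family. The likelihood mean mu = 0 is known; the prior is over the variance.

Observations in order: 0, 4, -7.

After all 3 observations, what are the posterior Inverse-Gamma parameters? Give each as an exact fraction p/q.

obs 1: x=0 → posterior Inverse-Gamma(2, 3)
obs 2: x=4 → posterior Inverse-Gamma(5/2, 11)
obs 3: x=-7 → posterior Inverse-Gamma(3, 71/2)

alpha=3, beta=71/2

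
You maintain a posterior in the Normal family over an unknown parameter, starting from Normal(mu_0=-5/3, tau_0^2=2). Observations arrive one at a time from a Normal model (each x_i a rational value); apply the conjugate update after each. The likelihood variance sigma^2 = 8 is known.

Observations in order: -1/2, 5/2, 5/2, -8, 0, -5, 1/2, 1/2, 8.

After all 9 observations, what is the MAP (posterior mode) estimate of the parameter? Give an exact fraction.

-37/78

obs 1: x=-1/2 → posterior Normal(-43/30, 8/5)
obs 2: x=5/2 → posterior Normal(-7/9, 4/3)
obs 3: x=5/2 → posterior Normal(-13/42, 8/7)
obs 4: x=-8 → posterior Normal(-61/48, 1)
obs 5: x=0 → posterior Normal(-61/54, 8/9)
obs 6: x=-5 → posterior Normal(-91/60, 4/5)
obs 7: x=1/2 → posterior Normal(-4/3, 8/11)
obs 8: x=1/2 → posterior Normal(-85/72, 2/3)
obs 9: x=8 → posterior Normal(-37/78, 8/13)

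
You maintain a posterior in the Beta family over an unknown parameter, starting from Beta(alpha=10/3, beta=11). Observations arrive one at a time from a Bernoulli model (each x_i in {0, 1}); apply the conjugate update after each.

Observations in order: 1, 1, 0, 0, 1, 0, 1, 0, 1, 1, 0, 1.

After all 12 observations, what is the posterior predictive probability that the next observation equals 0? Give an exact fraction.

48/79

obs 1: x=1 → posterior Beta(13/3, 11)
obs 2: x=1 → posterior Beta(16/3, 11)
obs 3: x=0 → posterior Beta(16/3, 12)
obs 4: x=0 → posterior Beta(16/3, 13)
obs 5: x=1 → posterior Beta(19/3, 13)
obs 6: x=0 → posterior Beta(19/3, 14)
obs 7: x=1 → posterior Beta(22/3, 14)
obs 8: x=0 → posterior Beta(22/3, 15)
obs 9: x=1 → posterior Beta(25/3, 15)
obs 10: x=1 → posterior Beta(28/3, 15)
obs 11: x=0 → posterior Beta(28/3, 16)
obs 12: x=1 → posterior Beta(31/3, 16)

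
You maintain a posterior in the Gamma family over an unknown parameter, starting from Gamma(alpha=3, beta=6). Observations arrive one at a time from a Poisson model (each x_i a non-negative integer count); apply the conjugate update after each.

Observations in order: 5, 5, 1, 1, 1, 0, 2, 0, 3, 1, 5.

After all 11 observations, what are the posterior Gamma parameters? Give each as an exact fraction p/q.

obs 1: x=5 → posterior Gamma(8, 7)
obs 2: x=5 → posterior Gamma(13, 8)
obs 3: x=1 → posterior Gamma(14, 9)
obs 4: x=1 → posterior Gamma(15, 10)
obs 5: x=1 → posterior Gamma(16, 11)
obs 6: x=0 → posterior Gamma(16, 12)
obs 7: x=2 → posterior Gamma(18, 13)
obs 8: x=0 → posterior Gamma(18, 14)
obs 9: x=3 → posterior Gamma(21, 15)
obs 10: x=1 → posterior Gamma(22, 16)
obs 11: x=5 → posterior Gamma(27, 17)

alpha=27, beta=17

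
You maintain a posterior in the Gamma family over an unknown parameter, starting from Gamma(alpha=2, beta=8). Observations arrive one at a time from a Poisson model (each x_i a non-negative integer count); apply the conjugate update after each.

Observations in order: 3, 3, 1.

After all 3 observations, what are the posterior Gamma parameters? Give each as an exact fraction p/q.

obs 1: x=3 → posterior Gamma(5, 9)
obs 2: x=3 → posterior Gamma(8, 10)
obs 3: x=1 → posterior Gamma(9, 11)

alpha=9, beta=11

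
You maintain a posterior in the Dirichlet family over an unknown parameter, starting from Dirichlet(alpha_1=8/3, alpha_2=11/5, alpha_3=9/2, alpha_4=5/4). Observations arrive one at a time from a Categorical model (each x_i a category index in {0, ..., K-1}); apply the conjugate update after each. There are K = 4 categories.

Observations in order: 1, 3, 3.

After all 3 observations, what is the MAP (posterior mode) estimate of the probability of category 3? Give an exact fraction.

135/577

obs 1: x=1 → posterior Dirichlet(8/3, 16/5, 9/2, 5/4)
obs 2: x=3 → posterior Dirichlet(8/3, 16/5, 9/2, 9/4)
obs 3: x=3 → posterior Dirichlet(8/3, 16/5, 9/2, 13/4)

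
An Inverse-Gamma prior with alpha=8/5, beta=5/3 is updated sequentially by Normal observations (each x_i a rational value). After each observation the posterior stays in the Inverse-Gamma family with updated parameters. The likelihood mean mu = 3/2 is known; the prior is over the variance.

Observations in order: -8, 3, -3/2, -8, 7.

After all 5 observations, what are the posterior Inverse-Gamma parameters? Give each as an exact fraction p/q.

obs 1: x=-8 → posterior Inverse-Gamma(21/10, 1123/24)
obs 2: x=3 → posterior Inverse-Gamma(13/5, 575/12)
obs 3: x=-3/2 → posterior Inverse-Gamma(31/10, 629/12)
obs 4: x=-8 → posterior Inverse-Gamma(18/5, 2341/24)
obs 5: x=7 → posterior Inverse-Gamma(41/10, 338/3)

alpha=41/10, beta=338/3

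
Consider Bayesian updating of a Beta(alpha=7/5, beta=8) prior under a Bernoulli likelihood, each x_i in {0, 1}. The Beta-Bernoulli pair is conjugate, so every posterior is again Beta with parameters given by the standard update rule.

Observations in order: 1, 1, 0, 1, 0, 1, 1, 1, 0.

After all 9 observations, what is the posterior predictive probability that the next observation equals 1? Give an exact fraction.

obs 1: x=1 → posterior Beta(12/5, 8)
obs 2: x=1 → posterior Beta(17/5, 8)
obs 3: x=0 → posterior Beta(17/5, 9)
obs 4: x=1 → posterior Beta(22/5, 9)
obs 5: x=0 → posterior Beta(22/5, 10)
obs 6: x=1 → posterior Beta(27/5, 10)
obs 7: x=1 → posterior Beta(32/5, 10)
obs 8: x=1 → posterior Beta(37/5, 10)
obs 9: x=0 → posterior Beta(37/5, 11)

37/92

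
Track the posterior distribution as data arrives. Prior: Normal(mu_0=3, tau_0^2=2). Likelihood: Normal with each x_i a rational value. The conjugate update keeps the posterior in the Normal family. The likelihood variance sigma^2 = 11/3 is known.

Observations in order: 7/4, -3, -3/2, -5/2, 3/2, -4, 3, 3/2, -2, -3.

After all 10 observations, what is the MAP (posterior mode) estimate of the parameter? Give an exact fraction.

obs 1: x=7/4 → posterior Normal(87/34, 22/17)
obs 2: x=-3 → posterior Normal(51/46, 22/23)
obs 3: x=-3/2 → posterior Normal(33/58, 22/29)
obs 4: x=-5/2 → posterior Normal(3/70, 22/35)
obs 5: x=3/2 → posterior Normal(21/82, 22/41)
obs 6: x=-4 → posterior Normal(-27/94, 22/47)
obs 7: x=3 → posterior Normal(9/106, 22/53)
obs 8: x=3/2 → posterior Normal(27/118, 22/59)
obs 9: x=-2 → posterior Normal(3/130, 22/65)
obs 10: x=-3 → posterior Normal(-33/142, 22/71)

-33/142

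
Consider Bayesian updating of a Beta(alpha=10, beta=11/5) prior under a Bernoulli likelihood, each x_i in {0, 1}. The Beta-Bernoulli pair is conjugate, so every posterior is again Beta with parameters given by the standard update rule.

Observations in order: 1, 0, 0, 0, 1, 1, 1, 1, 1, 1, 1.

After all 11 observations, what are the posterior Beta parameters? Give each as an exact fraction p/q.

obs 1: x=1 → posterior Beta(11, 11/5)
obs 2: x=0 → posterior Beta(11, 16/5)
obs 3: x=0 → posterior Beta(11, 21/5)
obs 4: x=0 → posterior Beta(11, 26/5)
obs 5: x=1 → posterior Beta(12, 26/5)
obs 6: x=1 → posterior Beta(13, 26/5)
obs 7: x=1 → posterior Beta(14, 26/5)
obs 8: x=1 → posterior Beta(15, 26/5)
obs 9: x=1 → posterior Beta(16, 26/5)
obs 10: x=1 → posterior Beta(17, 26/5)
obs 11: x=1 → posterior Beta(18, 26/5)

alpha=18, beta=26/5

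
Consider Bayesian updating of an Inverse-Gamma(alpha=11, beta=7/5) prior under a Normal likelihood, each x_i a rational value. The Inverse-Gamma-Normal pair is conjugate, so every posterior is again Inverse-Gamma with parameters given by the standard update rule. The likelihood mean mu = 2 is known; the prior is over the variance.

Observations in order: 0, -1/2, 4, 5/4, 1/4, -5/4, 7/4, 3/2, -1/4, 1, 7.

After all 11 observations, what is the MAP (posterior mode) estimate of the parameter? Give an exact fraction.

5009/2800

obs 1: x=0 → posterior Inverse-Gamma(23/2, 17/5)
obs 2: x=-1/2 → posterior Inverse-Gamma(12, 261/40)
obs 3: x=4 → posterior Inverse-Gamma(25/2, 341/40)
obs 4: x=5/4 → posterior Inverse-Gamma(13, 1409/160)
obs 5: x=1/4 → posterior Inverse-Gamma(27/2, 827/80)
obs 6: x=-5/4 → posterior Inverse-Gamma(14, 2499/160)
obs 7: x=7/4 → posterior Inverse-Gamma(29/2, 313/20)
obs 8: x=3/2 → posterior Inverse-Gamma(15, 631/40)
obs 9: x=-1/4 → posterior Inverse-Gamma(31/2, 2929/160)
obs 10: x=1 → posterior Inverse-Gamma(16, 3009/160)
obs 11: x=7 → posterior Inverse-Gamma(33/2, 5009/160)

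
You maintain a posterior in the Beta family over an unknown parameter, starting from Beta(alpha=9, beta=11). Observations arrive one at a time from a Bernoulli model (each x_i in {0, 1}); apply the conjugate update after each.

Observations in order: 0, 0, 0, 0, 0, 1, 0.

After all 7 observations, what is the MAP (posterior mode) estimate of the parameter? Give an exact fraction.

9/25

obs 1: x=0 → posterior Beta(9, 12)
obs 2: x=0 → posterior Beta(9, 13)
obs 3: x=0 → posterior Beta(9, 14)
obs 4: x=0 → posterior Beta(9, 15)
obs 5: x=0 → posterior Beta(9, 16)
obs 6: x=1 → posterior Beta(10, 16)
obs 7: x=0 → posterior Beta(10, 17)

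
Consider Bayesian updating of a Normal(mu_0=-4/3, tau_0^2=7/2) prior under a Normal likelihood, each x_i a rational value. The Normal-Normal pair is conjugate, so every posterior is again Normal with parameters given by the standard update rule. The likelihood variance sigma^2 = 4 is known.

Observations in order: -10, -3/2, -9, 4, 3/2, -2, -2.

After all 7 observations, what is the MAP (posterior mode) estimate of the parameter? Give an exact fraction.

-431/171

obs 1: x=-10 → posterior Normal(-242/45, 28/15)
obs 2: x=-3/2 → posterior Normal(-547/132, 14/11)
obs 3: x=-9 → posterior Normal(-925/174, 28/29)
obs 4: x=4 → posterior Normal(-757/216, 7/9)
obs 5: x=3/2 → posterior Normal(-347/129, 28/43)
obs 6: x=-2 → posterior Normal(-389/150, 14/25)
obs 7: x=-2 → posterior Normal(-431/171, 28/57)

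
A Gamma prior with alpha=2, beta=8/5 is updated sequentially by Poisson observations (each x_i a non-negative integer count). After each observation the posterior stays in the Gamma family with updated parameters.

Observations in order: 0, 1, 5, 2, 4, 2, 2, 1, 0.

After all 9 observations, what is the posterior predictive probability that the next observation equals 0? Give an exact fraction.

obs 1: x=0 → posterior Gamma(2, 13/5)
obs 2: x=1 → posterior Gamma(3, 18/5)
obs 3: x=5 → posterior Gamma(8, 23/5)
obs 4: x=2 → posterior Gamma(10, 28/5)
obs 5: x=4 → posterior Gamma(14, 33/5)
obs 6: x=2 → posterior Gamma(16, 38/5)
obs 7: x=2 → posterior Gamma(18, 43/5)
obs 8: x=1 → posterior Gamma(19, 48/5)
obs 9: x=0 → posterior Gamma(19, 53/5)

577087307374494432392299037533517/3199866632452173458088315935260672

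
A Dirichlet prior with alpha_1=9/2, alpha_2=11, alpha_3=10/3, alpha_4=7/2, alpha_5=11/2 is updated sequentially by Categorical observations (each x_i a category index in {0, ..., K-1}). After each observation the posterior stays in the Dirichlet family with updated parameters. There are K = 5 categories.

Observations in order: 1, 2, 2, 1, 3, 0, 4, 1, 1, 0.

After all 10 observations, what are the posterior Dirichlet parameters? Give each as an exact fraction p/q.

alpha_1=13/2, alpha_2=15, alpha_3=16/3, alpha_4=9/2, alpha_5=13/2

obs 1: x=1 → posterior Dirichlet(9/2, 12, 10/3, 7/2, 11/2)
obs 2: x=2 → posterior Dirichlet(9/2, 12, 13/3, 7/2, 11/2)
obs 3: x=2 → posterior Dirichlet(9/2, 12, 16/3, 7/2, 11/2)
obs 4: x=1 → posterior Dirichlet(9/2, 13, 16/3, 7/2, 11/2)
obs 5: x=3 → posterior Dirichlet(9/2, 13, 16/3, 9/2, 11/2)
obs 6: x=0 → posterior Dirichlet(11/2, 13, 16/3, 9/2, 11/2)
obs 7: x=4 → posterior Dirichlet(11/2, 13, 16/3, 9/2, 13/2)
obs 8: x=1 → posterior Dirichlet(11/2, 14, 16/3, 9/2, 13/2)
obs 9: x=1 → posterior Dirichlet(11/2, 15, 16/3, 9/2, 13/2)
obs 10: x=0 → posterior Dirichlet(13/2, 15, 16/3, 9/2, 13/2)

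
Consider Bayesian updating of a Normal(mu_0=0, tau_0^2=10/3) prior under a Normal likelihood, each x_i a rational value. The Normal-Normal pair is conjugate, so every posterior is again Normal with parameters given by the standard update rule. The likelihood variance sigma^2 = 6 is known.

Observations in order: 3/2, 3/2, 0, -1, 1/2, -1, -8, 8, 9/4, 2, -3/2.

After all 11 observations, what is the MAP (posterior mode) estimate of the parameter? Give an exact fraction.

obs 1: x=3/2 → posterior Normal(15/28, 15/7)
obs 2: x=3/2 → posterior Normal(15/19, 30/19)
obs 3: x=0 → posterior Normal(5/8, 5/4)
obs 4: x=-1 → posterior Normal(10/29, 30/29)
obs 5: x=1/2 → posterior Normal(25/68, 15/17)
obs 6: x=-1 → posterior Normal(5/26, 10/13)
obs 7: x=-8 → posterior Normal(-65/88, 15/22)
obs 8: x=8 → posterior Normal(15/98, 30/49)
obs 9: x=9/4 → posterior Normal(25/72, 5/9)
obs 10: x=2 → posterior Normal(115/236, 30/59)
obs 11: x=-3/2 → posterior Normal(85/256, 15/32)

85/256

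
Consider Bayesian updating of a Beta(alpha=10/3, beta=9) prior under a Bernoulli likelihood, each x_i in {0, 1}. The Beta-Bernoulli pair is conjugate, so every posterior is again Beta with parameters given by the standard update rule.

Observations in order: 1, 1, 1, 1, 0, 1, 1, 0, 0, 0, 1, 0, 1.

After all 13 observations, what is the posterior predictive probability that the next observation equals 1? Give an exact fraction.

obs 1: x=1 → posterior Beta(13/3, 9)
obs 2: x=1 → posterior Beta(16/3, 9)
obs 3: x=1 → posterior Beta(19/3, 9)
obs 4: x=1 → posterior Beta(22/3, 9)
obs 5: x=0 → posterior Beta(22/3, 10)
obs 6: x=1 → posterior Beta(25/3, 10)
obs 7: x=1 → posterior Beta(28/3, 10)
obs 8: x=0 → posterior Beta(28/3, 11)
obs 9: x=0 → posterior Beta(28/3, 12)
obs 10: x=0 → posterior Beta(28/3, 13)
obs 11: x=1 → posterior Beta(31/3, 13)
obs 12: x=0 → posterior Beta(31/3, 14)
obs 13: x=1 → posterior Beta(34/3, 14)

17/38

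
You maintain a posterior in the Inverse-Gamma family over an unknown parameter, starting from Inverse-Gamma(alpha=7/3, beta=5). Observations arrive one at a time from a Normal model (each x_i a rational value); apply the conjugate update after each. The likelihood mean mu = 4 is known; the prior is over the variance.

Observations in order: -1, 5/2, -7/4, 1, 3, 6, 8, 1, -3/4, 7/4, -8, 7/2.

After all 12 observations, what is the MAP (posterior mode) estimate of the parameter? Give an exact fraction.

obs 1: x=-1 → posterior Inverse-Gamma(17/6, 35/2)
obs 2: x=5/2 → posterior Inverse-Gamma(10/3, 149/8)
obs 3: x=-7/4 → posterior Inverse-Gamma(23/6, 1125/32)
obs 4: x=1 → posterior Inverse-Gamma(13/3, 1269/32)
obs 5: x=3 → posterior Inverse-Gamma(29/6, 1285/32)
obs 6: x=6 → posterior Inverse-Gamma(16/3, 1349/32)
obs 7: x=8 → posterior Inverse-Gamma(35/6, 1605/32)
obs 8: x=1 → posterior Inverse-Gamma(19/3, 1749/32)
obs 9: x=-3/4 → posterior Inverse-Gamma(41/6, 1055/16)
obs 10: x=7/4 → posterior Inverse-Gamma(22/3, 2191/32)
obs 11: x=-8 → posterior Inverse-Gamma(47/6, 4495/32)
obs 12: x=7/2 → posterior Inverse-Gamma(25/3, 4499/32)

13497/896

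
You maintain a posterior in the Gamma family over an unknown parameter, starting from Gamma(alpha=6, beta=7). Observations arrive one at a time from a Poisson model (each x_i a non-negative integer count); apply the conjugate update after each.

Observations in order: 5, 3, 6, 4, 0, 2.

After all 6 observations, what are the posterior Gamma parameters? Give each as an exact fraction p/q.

obs 1: x=5 → posterior Gamma(11, 8)
obs 2: x=3 → posterior Gamma(14, 9)
obs 3: x=6 → posterior Gamma(20, 10)
obs 4: x=4 → posterior Gamma(24, 11)
obs 5: x=0 → posterior Gamma(24, 12)
obs 6: x=2 → posterior Gamma(26, 13)

alpha=26, beta=13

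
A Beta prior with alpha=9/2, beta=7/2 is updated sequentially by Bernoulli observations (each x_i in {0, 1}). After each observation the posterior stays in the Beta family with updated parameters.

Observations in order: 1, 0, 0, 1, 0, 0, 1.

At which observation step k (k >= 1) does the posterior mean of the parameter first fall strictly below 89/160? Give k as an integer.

obs 1: x=1 → posterior Beta(11/2, 7/2)
obs 2: x=0 → posterior Beta(11/2, 9/2)
obs 3: x=0 → posterior Beta(11/2, 11/2)
obs 4: x=1 → posterior Beta(13/2, 11/2)
obs 5: x=0 → posterior Beta(13/2, 13/2)
obs 6: x=0 → posterior Beta(13/2, 15/2)
obs 7: x=1 → posterior Beta(15/2, 15/2)

k = 2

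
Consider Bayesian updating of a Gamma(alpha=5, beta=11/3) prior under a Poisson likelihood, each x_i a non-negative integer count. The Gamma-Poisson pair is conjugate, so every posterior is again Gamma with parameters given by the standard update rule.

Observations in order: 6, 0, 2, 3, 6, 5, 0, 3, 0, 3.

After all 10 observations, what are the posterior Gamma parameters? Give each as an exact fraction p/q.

alpha=33, beta=41/3

obs 1: x=6 → posterior Gamma(11, 14/3)
obs 2: x=0 → posterior Gamma(11, 17/3)
obs 3: x=2 → posterior Gamma(13, 20/3)
obs 4: x=3 → posterior Gamma(16, 23/3)
obs 5: x=6 → posterior Gamma(22, 26/3)
obs 6: x=5 → posterior Gamma(27, 29/3)
obs 7: x=0 → posterior Gamma(27, 32/3)
obs 8: x=3 → posterior Gamma(30, 35/3)
obs 9: x=0 → posterior Gamma(30, 38/3)
obs 10: x=3 → posterior Gamma(33, 41/3)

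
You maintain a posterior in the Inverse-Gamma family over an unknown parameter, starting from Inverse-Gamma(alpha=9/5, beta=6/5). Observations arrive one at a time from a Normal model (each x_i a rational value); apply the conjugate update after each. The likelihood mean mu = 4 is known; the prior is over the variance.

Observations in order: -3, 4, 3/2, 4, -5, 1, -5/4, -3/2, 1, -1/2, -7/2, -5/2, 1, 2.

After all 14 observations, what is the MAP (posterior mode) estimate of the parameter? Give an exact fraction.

obs 1: x=-3 → posterior Inverse-Gamma(23/10, 257/10)
obs 2: x=4 → posterior Inverse-Gamma(14/5, 257/10)
obs 3: x=3/2 → posterior Inverse-Gamma(33/10, 1153/40)
obs 4: x=4 → posterior Inverse-Gamma(19/5, 1153/40)
obs 5: x=-5 → posterior Inverse-Gamma(43/10, 2773/40)
obs 6: x=1 → posterior Inverse-Gamma(24/5, 2953/40)
obs 7: x=-5/4 → posterior Inverse-Gamma(53/10, 14017/160)
obs 8: x=-3/2 → posterior Inverse-Gamma(29/5, 16437/160)
obs 9: x=1 → posterior Inverse-Gamma(63/10, 17157/160)
obs 10: x=-1/2 → posterior Inverse-Gamma(34/5, 18777/160)
obs 11: x=-7/2 → posterior Inverse-Gamma(73/10, 23277/160)
obs 12: x=-5/2 → posterior Inverse-Gamma(39/5, 26657/160)
obs 13: x=1 → posterior Inverse-Gamma(83/10, 27377/160)
obs 14: x=2 → posterior Inverse-Gamma(44/5, 27697/160)

27697/1568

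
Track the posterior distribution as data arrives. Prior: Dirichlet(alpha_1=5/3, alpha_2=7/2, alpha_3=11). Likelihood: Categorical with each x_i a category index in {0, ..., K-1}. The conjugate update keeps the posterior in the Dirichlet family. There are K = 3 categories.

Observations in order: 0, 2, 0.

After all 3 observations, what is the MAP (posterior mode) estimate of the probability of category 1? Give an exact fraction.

15/97

obs 1: x=0 → posterior Dirichlet(8/3, 7/2, 11)
obs 2: x=2 → posterior Dirichlet(8/3, 7/2, 12)
obs 3: x=0 → posterior Dirichlet(11/3, 7/2, 12)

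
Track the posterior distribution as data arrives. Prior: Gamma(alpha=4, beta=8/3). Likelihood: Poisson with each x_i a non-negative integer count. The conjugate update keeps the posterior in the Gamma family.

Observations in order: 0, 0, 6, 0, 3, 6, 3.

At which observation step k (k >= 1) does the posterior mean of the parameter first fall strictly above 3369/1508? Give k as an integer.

k = 7

obs 1: x=0 → posterior Gamma(4, 11/3)
obs 2: x=0 → posterior Gamma(4, 14/3)
obs 3: x=6 → posterior Gamma(10, 17/3)
obs 4: x=0 → posterior Gamma(10, 20/3)
obs 5: x=3 → posterior Gamma(13, 23/3)
obs 6: x=6 → posterior Gamma(19, 26/3)
obs 7: x=3 → posterior Gamma(22, 29/3)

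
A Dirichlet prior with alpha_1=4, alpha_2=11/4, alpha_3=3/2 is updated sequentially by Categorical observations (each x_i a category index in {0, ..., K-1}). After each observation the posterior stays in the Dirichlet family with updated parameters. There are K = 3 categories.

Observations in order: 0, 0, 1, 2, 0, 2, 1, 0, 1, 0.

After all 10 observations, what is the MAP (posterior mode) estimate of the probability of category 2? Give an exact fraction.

obs 1: x=0 → posterior Dirichlet(5, 11/4, 3/2)
obs 2: x=0 → posterior Dirichlet(6, 11/4, 3/2)
obs 3: x=1 → posterior Dirichlet(6, 15/4, 3/2)
obs 4: x=2 → posterior Dirichlet(6, 15/4, 5/2)
obs 5: x=0 → posterior Dirichlet(7, 15/4, 5/2)
obs 6: x=2 → posterior Dirichlet(7, 15/4, 7/2)
obs 7: x=1 → posterior Dirichlet(7, 19/4, 7/2)
obs 8: x=0 → posterior Dirichlet(8, 19/4, 7/2)
obs 9: x=1 → posterior Dirichlet(8, 23/4, 7/2)
obs 10: x=0 → posterior Dirichlet(9, 23/4, 7/2)

10/61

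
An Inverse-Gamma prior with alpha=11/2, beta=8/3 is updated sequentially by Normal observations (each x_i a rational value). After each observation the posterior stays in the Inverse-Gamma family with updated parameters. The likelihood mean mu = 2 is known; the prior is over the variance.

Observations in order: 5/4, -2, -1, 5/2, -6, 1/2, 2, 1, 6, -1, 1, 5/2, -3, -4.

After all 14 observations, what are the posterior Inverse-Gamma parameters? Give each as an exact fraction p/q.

alpha=25/2, beta=8911/96

obs 1: x=5/4 → posterior Inverse-Gamma(6, 283/96)
obs 2: x=-2 → posterior Inverse-Gamma(13/2, 1051/96)
obs 3: x=-1 → posterior Inverse-Gamma(7, 1483/96)
obs 4: x=5/2 → posterior Inverse-Gamma(15/2, 1495/96)
obs 5: x=-6 → posterior Inverse-Gamma(8, 4567/96)
obs 6: x=1/2 → posterior Inverse-Gamma(17/2, 4675/96)
obs 7: x=2 → posterior Inverse-Gamma(9, 4675/96)
obs 8: x=1 → posterior Inverse-Gamma(19/2, 4723/96)
obs 9: x=6 → posterior Inverse-Gamma(10, 5491/96)
obs 10: x=-1 → posterior Inverse-Gamma(21/2, 5923/96)
obs 11: x=1 → posterior Inverse-Gamma(11, 5971/96)
obs 12: x=5/2 → posterior Inverse-Gamma(23/2, 5983/96)
obs 13: x=-3 → posterior Inverse-Gamma(12, 7183/96)
obs 14: x=-4 → posterior Inverse-Gamma(25/2, 8911/96)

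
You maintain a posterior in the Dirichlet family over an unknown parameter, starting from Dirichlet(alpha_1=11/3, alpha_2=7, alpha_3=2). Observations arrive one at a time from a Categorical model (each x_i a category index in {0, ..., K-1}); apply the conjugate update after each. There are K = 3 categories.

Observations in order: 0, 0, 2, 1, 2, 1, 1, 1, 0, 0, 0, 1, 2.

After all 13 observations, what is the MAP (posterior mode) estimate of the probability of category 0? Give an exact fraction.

obs 1: x=0 → posterior Dirichlet(14/3, 7, 2)
obs 2: x=0 → posterior Dirichlet(17/3, 7, 2)
obs 3: x=2 → posterior Dirichlet(17/3, 7, 3)
obs 4: x=1 → posterior Dirichlet(17/3, 8, 3)
obs 5: x=2 → posterior Dirichlet(17/3, 8, 4)
obs 6: x=1 → posterior Dirichlet(17/3, 9, 4)
obs 7: x=1 → posterior Dirichlet(17/3, 10, 4)
obs 8: x=1 → posterior Dirichlet(17/3, 11, 4)
obs 9: x=0 → posterior Dirichlet(20/3, 11, 4)
obs 10: x=0 → posterior Dirichlet(23/3, 11, 4)
obs 11: x=0 → posterior Dirichlet(26/3, 11, 4)
obs 12: x=1 → posterior Dirichlet(26/3, 12, 4)
obs 13: x=2 → posterior Dirichlet(26/3, 12, 5)

23/68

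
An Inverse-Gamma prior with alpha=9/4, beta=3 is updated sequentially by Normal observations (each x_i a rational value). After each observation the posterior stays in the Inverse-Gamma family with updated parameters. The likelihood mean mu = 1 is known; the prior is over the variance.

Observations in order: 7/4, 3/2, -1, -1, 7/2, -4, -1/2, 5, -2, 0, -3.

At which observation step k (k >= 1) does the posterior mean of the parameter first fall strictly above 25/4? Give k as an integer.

k = 9

obs 1: x=7/4 → posterior Inverse-Gamma(11/4, 105/32)
obs 2: x=3/2 → posterior Inverse-Gamma(13/4, 109/32)
obs 3: x=-1 → posterior Inverse-Gamma(15/4, 173/32)
obs 4: x=-1 → posterior Inverse-Gamma(17/4, 237/32)
obs 5: x=7/2 → posterior Inverse-Gamma(19/4, 337/32)
obs 6: x=-4 → posterior Inverse-Gamma(21/4, 737/32)
obs 7: x=-1/2 → posterior Inverse-Gamma(23/4, 773/32)
obs 8: x=5 → posterior Inverse-Gamma(25/4, 1029/32)
obs 9: x=-2 → posterior Inverse-Gamma(27/4, 1173/32)
obs 10: x=0 → posterior Inverse-Gamma(29/4, 1189/32)
obs 11: x=-3 → posterior Inverse-Gamma(31/4, 1445/32)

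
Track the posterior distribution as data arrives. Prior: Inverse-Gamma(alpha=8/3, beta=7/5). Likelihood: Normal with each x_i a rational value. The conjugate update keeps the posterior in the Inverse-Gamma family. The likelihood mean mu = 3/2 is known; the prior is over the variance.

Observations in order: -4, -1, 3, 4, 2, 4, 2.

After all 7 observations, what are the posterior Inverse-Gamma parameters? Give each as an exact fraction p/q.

alpha=37/6, beta=1091/40

obs 1: x=-4 → posterior Inverse-Gamma(19/6, 661/40)
obs 2: x=-1 → posterior Inverse-Gamma(11/3, 393/20)
obs 3: x=3 → posterior Inverse-Gamma(25/6, 831/40)
obs 4: x=4 → posterior Inverse-Gamma(14/3, 239/10)
obs 5: x=2 → posterior Inverse-Gamma(31/6, 961/40)
obs 6: x=4 → posterior Inverse-Gamma(17/3, 543/20)
obs 7: x=2 → posterior Inverse-Gamma(37/6, 1091/40)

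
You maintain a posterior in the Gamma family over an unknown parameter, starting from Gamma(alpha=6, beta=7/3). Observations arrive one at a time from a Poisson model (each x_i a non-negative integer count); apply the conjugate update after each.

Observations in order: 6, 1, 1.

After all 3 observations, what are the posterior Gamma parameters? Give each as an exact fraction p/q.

obs 1: x=6 → posterior Gamma(12, 10/3)
obs 2: x=1 → posterior Gamma(13, 13/3)
obs 3: x=1 → posterior Gamma(14, 16/3)

alpha=14, beta=16/3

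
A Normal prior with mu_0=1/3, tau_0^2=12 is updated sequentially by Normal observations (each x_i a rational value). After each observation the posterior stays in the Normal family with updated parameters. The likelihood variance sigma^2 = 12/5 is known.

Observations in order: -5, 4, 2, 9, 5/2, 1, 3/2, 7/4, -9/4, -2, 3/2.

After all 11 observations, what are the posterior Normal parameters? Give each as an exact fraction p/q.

mu_0=211/168, tau_0^2=3/14

obs 1: x=-5 → posterior Normal(-37/9, 2)
obs 2: x=4 → posterior Normal(-14/33, 12/11)
obs 3: x=2 → posterior Normal(1/3, 3/4)
obs 4: x=9 → posterior Normal(151/63, 4/7)
obs 5: x=5/2 → posterior Normal(29/12, 6/13)
obs 6: x=1 → posterior Normal(407/186, 12/31)
obs 7: x=3/2 → posterior Normal(113/54, 1/3)
obs 8: x=7/4 → posterior Normal(1009/492, 12/41)
obs 9: x=-9/4 → posterior Normal(19/12, 6/23)
obs 10: x=-2 → posterior Normal(377/306, 4/17)
obs 11: x=3/2 → posterior Normal(211/168, 3/14)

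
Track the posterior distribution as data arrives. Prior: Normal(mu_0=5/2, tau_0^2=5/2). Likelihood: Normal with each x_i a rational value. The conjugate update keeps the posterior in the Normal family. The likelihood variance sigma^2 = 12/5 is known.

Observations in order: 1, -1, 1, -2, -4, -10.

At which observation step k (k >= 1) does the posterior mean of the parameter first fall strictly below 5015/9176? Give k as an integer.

k = 4

obs 1: x=1 → posterior Normal(85/49, 60/49)
obs 2: x=-1 → posterior Normal(30/37, 30/37)
obs 3: x=1 → posterior Normal(85/99, 20/33)
obs 4: x=-2 → posterior Normal(35/124, 15/31)
obs 5: x=-4 → posterior Normal(-65/149, 60/149)
obs 6: x=-10 → posterior Normal(-105/58, 10/29)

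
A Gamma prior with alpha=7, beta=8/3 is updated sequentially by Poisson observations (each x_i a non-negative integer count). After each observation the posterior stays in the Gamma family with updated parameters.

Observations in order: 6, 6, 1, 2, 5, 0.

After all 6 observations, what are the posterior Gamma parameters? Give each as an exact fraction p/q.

alpha=27, beta=26/3

obs 1: x=6 → posterior Gamma(13, 11/3)
obs 2: x=6 → posterior Gamma(19, 14/3)
obs 3: x=1 → posterior Gamma(20, 17/3)
obs 4: x=2 → posterior Gamma(22, 20/3)
obs 5: x=5 → posterior Gamma(27, 23/3)
obs 6: x=0 → posterior Gamma(27, 26/3)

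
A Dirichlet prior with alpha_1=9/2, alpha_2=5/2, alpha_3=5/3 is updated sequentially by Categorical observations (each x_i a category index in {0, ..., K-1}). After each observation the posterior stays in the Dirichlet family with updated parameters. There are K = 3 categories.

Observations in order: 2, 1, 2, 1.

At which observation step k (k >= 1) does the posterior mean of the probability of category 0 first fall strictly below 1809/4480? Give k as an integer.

obs 1: x=2 → posterior Dirichlet(9/2, 5/2, 8/3)
obs 2: x=1 → posterior Dirichlet(9/2, 7/2, 8/3)
obs 3: x=2 → posterior Dirichlet(9/2, 7/2, 11/3)
obs 4: x=1 → posterior Dirichlet(9/2, 9/2, 11/3)

k = 3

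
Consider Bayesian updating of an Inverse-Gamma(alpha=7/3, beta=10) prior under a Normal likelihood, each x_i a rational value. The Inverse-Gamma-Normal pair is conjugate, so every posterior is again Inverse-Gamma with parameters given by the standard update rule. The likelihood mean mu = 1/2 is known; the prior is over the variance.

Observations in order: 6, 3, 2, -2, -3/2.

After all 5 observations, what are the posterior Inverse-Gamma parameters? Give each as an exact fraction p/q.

alpha=29/6, beta=69/2

obs 1: x=6 → posterior Inverse-Gamma(17/6, 201/8)
obs 2: x=3 → posterior Inverse-Gamma(10/3, 113/4)
obs 3: x=2 → posterior Inverse-Gamma(23/6, 235/8)
obs 4: x=-2 → posterior Inverse-Gamma(13/3, 65/2)
obs 5: x=-3/2 → posterior Inverse-Gamma(29/6, 69/2)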